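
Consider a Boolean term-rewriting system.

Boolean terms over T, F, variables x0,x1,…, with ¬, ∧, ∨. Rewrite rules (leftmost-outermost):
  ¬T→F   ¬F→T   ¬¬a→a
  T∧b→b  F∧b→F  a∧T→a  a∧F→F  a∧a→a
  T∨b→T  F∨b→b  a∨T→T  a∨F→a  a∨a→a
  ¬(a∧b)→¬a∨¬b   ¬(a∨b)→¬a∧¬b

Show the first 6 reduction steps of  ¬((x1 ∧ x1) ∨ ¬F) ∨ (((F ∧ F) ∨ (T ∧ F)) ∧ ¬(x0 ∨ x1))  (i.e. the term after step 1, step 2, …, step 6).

Answer: after 6 steps: ((F ∧ F) ∨ (T ∧ F)) ∧ ¬(x0 ∨ x1)

Working:
  start: ¬((x1 ∧ x1) ∨ ¬F) ∨ (((F ∧ F) ∨ (T ∧ F)) ∧ ¬(x0 ∨ x1))
  →1  (¬(x1 ∧ x1) ∧ ¬¬F) ∨ (((F ∧ F) ∨ (T ∧ F)) ∧ ¬(x0 ∨ x1))
  →2  ((¬x1 ∨ ¬x1) ∧ ¬¬F) ∨ (((F ∧ F) ∨ (T ∧ F)) ∧ ¬(x0 ∨ x1))
  →3  (¬x1 ∧ ¬¬F) ∨ (((F ∧ F) ∨ (T ∧ F)) ∧ ¬(x0 ∨ x1))
  →4  (¬x1 ∧ F) ∨ (((F ∧ F) ∨ (T ∧ F)) ∧ ¬(x0 ∨ x1))
  →5  F ∨ (((F ∧ F) ∨ (T ∧ F)) ∧ ¬(x0 ∨ x1))
  →6  ((F ∧ F) ∨ (T ∧ F)) ∧ ¬(x0 ∨ x1)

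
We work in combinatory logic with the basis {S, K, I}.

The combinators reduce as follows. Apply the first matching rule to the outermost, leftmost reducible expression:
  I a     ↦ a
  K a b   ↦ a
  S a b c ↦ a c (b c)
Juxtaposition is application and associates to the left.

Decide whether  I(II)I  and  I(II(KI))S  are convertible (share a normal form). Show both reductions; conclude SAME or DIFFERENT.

Term A:
  start: I(II)I
  [1] III
  [2] II
  [3] I

Term B:
  start: I(II(KI))S
  [1] II(KI)S
  [2] I(KI)S
  [3] KIS
  [4] I

Answer: SAME — A ⇓ I, B ⇓ I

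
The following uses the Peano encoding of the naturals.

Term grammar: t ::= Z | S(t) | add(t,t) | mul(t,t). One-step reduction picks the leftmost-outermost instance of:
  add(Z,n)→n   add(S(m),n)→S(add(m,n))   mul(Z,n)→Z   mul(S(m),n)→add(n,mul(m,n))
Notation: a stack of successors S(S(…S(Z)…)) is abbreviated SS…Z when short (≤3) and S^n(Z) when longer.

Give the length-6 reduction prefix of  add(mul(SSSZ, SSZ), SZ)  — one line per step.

Answer: after 6 steps: S(S(add(mul(SSZ, SSZ), SZ)))

Working:
  start: add(mul(SSSZ, SSZ), SZ)
  [1] add(add(SSZ, mul(SSZ, SSZ)), SZ)
  [2] add(S(add(SZ, mul(SSZ, SSZ))), SZ)
  [3] S(add(add(SZ, mul(SSZ, SSZ)), SZ))
  [4] S(add(S(add(Z, mul(SSZ, SSZ))), SZ))
  [5] S(S(add(add(Z, mul(SSZ, SSZ)), SZ)))
  [6] S(S(add(mul(SSZ, SSZ), SZ)))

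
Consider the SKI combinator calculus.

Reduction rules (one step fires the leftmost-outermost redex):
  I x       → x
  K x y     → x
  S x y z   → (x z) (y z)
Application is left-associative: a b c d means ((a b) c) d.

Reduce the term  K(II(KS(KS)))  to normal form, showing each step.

Answer: normal form = KS  (in 3 steps)

Derivation:
  start: K(II(KS(KS)))
  step 1: K(I(KS(KS)))
  step 2: K(KS(KS))
  step 3: KS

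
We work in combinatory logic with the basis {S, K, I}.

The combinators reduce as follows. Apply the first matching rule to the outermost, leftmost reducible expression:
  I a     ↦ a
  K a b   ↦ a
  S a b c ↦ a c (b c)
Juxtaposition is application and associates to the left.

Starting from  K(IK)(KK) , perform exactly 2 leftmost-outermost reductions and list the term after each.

  start: K(IK)(KK)
  step 1: IK
  step 2: K

Answer: after 2 steps: K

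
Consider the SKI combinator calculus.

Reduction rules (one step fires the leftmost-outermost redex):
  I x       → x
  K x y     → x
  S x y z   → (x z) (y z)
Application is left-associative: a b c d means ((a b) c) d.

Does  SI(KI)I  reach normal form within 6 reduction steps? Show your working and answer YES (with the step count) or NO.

Answer: YES — reaches normal form I in 4 ≤ 6 steps

Derivation:
  start: SI(KI)I
  [1] II(KII)
  [2] I(KII)
  [3] KII
  [4] I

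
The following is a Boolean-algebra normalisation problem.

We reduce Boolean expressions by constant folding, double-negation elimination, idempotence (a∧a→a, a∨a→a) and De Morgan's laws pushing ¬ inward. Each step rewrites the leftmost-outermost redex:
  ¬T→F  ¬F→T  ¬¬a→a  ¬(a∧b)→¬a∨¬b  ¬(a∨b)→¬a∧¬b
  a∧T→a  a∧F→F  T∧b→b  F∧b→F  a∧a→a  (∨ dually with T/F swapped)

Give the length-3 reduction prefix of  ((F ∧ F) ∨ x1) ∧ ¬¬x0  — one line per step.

  start: ((F ∧ F) ∨ x1) ∧ ¬¬x0
  →1  (F ∨ x1) ∧ ¬¬x0
  →2  x1 ∧ ¬¬x0
  →3  x1 ∧ x0

Answer: after 3 steps: x1 ∧ x0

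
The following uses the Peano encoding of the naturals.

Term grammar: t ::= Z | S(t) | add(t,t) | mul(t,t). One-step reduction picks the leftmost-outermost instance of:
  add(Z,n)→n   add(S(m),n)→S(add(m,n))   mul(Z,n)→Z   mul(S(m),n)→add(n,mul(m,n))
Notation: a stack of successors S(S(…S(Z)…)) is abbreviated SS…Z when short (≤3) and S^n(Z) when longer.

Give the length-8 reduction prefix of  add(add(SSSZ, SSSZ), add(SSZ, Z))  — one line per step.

Answer: after 8 steps: S(S(S(S(add(SSZ, add(SSZ, Z))))))

Reduction:
  start: add(add(SSSZ, SSSZ), add(SSZ, Z))
  [1] add(S(add(SSZ, SSSZ)), add(SSZ, Z))
  [2] S(add(add(SSZ, SSSZ), add(SSZ, Z)))
  [3] S(add(S(add(SZ, SSSZ)), add(SSZ, Z)))
  [4] S(S(add(add(SZ, SSSZ), add(SSZ, Z))))
  [5] S(S(add(S(add(Z, SSSZ)), add(SSZ, Z))))
  [6] S(S(S(add(add(Z, SSSZ), add(SSZ, Z)))))
  [7] S(S(S(add(SSSZ, add(SSZ, Z)))))
  [8] S(S(S(S(add(SSZ, add(SSZ, Z))))))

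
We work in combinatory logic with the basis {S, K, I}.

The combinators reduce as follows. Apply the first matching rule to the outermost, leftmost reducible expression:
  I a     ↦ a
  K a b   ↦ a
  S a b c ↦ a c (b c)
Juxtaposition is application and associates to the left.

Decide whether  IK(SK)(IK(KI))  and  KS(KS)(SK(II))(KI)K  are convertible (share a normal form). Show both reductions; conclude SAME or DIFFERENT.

Answer: DIFFERENT — A ⇓ SK, B ⇓ KI

Derivation:
Term A:
  start: IK(SK)(IK(KI))
  step 1: K(SK)(IK(KI))
  step 2: SK

Term B:
  start: KS(KS)(SK(II))(KI)K
  step 1: S(SK(II))(KI)K
  step 2: SK(II)K(KIK)
  step 3: KK(IIK)(KIK)
  step 4: K(KIK)
  step 5: KI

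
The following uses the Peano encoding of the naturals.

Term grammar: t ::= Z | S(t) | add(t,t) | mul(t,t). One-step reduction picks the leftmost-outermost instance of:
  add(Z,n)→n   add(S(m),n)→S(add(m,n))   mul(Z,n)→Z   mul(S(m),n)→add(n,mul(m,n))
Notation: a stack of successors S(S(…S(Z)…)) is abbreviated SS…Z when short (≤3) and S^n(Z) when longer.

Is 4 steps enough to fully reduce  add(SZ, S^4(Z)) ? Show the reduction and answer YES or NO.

  start: add(SZ, S^4(Z))
  [1] S(add(Z, S^4(Z)))
  [2] S^5(Z)

Answer: YES — reaches normal form S^5(Z) in 2 ≤ 4 steps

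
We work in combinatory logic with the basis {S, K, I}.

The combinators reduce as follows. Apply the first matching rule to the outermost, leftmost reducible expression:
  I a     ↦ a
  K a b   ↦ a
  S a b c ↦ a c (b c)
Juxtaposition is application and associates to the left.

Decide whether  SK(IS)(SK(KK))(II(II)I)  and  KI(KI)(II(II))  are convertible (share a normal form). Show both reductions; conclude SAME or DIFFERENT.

Term A:
  start: SK(IS)(SK(KK))(II(II)I)
  step 1: K(SK(KK))(IS(SK(KK)))(II(II)I)
  step 2: SK(KK)(II(II)I)
  step 3: K(II(II)I)(KK(II(II)I))
  step 4: II(II)I
  step 5: I(II)I
  step 6: III
  step 7: II
  step 8: I

Term B:
  start: KI(KI)(II(II))
  step 1: I(II(II))
  step 2: II(II)
  step 3: I(II)
  step 4: II
  step 5: I

Answer: SAME — A ⇓ I, B ⇓ I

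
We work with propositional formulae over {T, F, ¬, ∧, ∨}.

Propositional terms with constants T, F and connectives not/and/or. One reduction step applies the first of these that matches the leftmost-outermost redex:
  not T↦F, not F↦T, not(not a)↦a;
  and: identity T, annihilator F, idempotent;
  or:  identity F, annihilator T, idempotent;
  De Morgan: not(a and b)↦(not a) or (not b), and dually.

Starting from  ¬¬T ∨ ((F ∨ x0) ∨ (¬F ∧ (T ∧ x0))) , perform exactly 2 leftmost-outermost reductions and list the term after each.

  start: ¬¬T ∨ ((F ∨ x0) ∨ (¬F ∧ (T ∧ x0)))
  [1] T ∨ ((F ∨ x0) ∨ (¬F ∧ (T ∧ x0)))
  [2] T

Answer: after 2 steps: T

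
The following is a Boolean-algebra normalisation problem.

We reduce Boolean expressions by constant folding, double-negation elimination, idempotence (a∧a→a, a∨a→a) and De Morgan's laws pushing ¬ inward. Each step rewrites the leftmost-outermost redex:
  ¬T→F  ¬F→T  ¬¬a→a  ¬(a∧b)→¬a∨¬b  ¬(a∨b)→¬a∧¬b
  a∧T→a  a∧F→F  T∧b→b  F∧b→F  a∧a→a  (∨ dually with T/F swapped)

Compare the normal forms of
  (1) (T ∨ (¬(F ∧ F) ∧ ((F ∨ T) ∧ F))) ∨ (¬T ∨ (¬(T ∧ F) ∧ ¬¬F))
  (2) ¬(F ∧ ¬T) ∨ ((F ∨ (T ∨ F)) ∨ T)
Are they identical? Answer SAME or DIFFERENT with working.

Term A:
  start: (T ∨ (¬(F ∧ F) ∧ ((F ∨ T) ∧ F))) ∨ (¬T ∨ (¬(T ∧ F) ∧ ¬¬F))
  step 1: T ∨ (¬T ∨ (¬(T ∧ F) ∧ ¬¬F))
  step 2: T

Term B:
  start: ¬(F ∧ ¬T) ∨ ((F ∨ (T ∨ F)) ∨ T)
  step 1: (¬F ∨ ¬¬T) ∨ ((F ∨ (T ∨ F)) ∨ T)
  step 2: (T ∨ ¬¬T) ∨ ((F ∨ (T ∨ F)) ∨ T)
  step 3: T ∨ ((F ∨ (T ∨ F)) ∨ T)
  step 4: T

Answer: SAME — A ⇓ T, B ⇓ T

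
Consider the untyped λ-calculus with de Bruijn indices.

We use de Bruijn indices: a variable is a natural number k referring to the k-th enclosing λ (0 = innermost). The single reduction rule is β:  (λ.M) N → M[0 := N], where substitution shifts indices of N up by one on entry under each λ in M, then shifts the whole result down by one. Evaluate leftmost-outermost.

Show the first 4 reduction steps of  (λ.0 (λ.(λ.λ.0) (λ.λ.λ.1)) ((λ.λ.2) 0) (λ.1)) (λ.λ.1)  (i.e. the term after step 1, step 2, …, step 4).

Answer: after 4 steps: (λ.λ.0) (λ.λ.λ.1)

Reduction:
  start: (λ.0 (λ.(λ.λ.0) (λ.λ.λ.1)) ((λ.λ.2) 0) (λ.1)) (λ.λ.1)
  step 1: (λ.λ.1) (λ.(λ.λ.0) (λ.λ.λ.1)) ((λ.λ.λ.λ.1) (λ.λ.1)) (λ.λ.λ.1)
  step 2: (λ.λ.(λ.λ.0) (λ.λ.λ.1)) ((λ.λ.λ.λ.1) (λ.λ.1)) (λ.λ.λ.1)
  step 3: (λ.(λ.λ.0) (λ.λ.λ.1)) (λ.λ.λ.1)
  step 4: (λ.λ.0) (λ.λ.λ.1)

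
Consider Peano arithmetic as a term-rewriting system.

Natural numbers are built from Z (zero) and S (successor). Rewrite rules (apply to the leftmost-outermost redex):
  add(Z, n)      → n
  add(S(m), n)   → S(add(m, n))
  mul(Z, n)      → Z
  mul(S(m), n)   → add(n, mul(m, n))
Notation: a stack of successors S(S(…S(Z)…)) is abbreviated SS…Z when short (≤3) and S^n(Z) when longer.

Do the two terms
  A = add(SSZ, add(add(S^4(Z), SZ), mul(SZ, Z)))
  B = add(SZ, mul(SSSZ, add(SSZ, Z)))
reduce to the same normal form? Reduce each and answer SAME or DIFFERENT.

Term A:
  start: add(SSZ, add(add(S^4(Z), SZ), mul(SZ, Z)))
  step 1: S(add(SZ, add(add(S^4(Z), SZ), mul(SZ, Z))))
  step 2: S(S(add(Z, add(add(S^4(Z), SZ), mul(SZ, Z)))))
  step 3: S(S(add(add(S^4(Z), SZ), mul(SZ, Z))))
  step 4: S(S(add(S(add(SSSZ, SZ)), mul(SZ, Z))))
  step 5: S(S(S(add(add(SSSZ, SZ), mul(SZ, Z)))))
  step 6: S(S(S(add(S(add(SSZ, SZ)), mul(SZ, Z)))))
  step 7: S(S(S(S(add(add(SSZ, SZ), mul(SZ, Z))))))
  step 8: S(S(S(S(add(S(add(SZ, SZ)), mul(SZ, Z))))))
  step 9: S(S(S(S(S(add(add(SZ, SZ), mul(SZ, Z)))))))
  step 10: S(S(S(S(S(add(S(add(Z, SZ)), mul(SZ, Z)))))))
  step 11: S(S(S(S(S(S(add(add(Z, SZ), mul(SZ, Z))))))))
  step 12: S(S(S(S(S(S(add(SZ, mul(SZ, Z))))))))
  step 13: S(S(S(S(S(S(S(add(Z, mul(SZ, Z)))))))))
  step 14: S(S(S(S(S(S(S(mul(SZ, Z))))))))
  step 15: S(S(S(S(S(S(S(add(Z, mul(Z, Z)))))))))
  step 16: S(S(S(S(S(S(S(mul(Z, Z))))))))
  step 17: S^7(Z)

Term B:
  start: add(SZ, mul(SSSZ, add(SSZ, Z)))
  step 1: S(add(Z, mul(SSSZ, add(SSZ, Z))))
  step 2: S(mul(SSSZ, add(SSZ, Z)))
  step 3: S(add(add(SSZ, Z), mul(SSZ, add(SSZ, Z))))
  step 4: S(add(S(add(SZ, Z)), mul(SSZ, add(SSZ, Z))))
  step 5: S(S(add(add(SZ, Z), mul(SSZ, add(SSZ, Z)))))
  step 6: S(S(add(S(add(Z, Z)), mul(SSZ, add(SSZ, Z)))))
  step 7: S(S(S(add(add(Z, Z), mul(SSZ, add(SSZ, Z))))))
  step 8: S(S(S(add(Z, mul(SSZ, add(SSZ, Z))))))
  step 9: S(S(S(mul(SSZ, add(SSZ, Z)))))
  step 10: S(S(S(add(add(SSZ, Z), mul(SZ, add(SSZ, Z))))))
  step 11: S(S(S(add(S(add(SZ, Z)), mul(SZ, add(SSZ, Z))))))
  step 12: S(S(S(S(add(add(SZ, Z), mul(SZ, add(SSZ, Z)))))))
  step 13: S(S(S(S(add(S(add(Z, Z)), mul(SZ, add(SSZ, Z)))))))
  step 14: S(S(S(S(S(add(add(Z, Z), mul(SZ, add(SSZ, Z))))))))
  step 15: S(S(S(S(S(add(Z, mul(SZ, add(SSZ, Z))))))))
  step 16: S(S(S(S(S(mul(SZ, add(SSZ, Z)))))))
  step 17: S(S(S(S(S(add(add(SSZ, Z), mul(Z, add(SSZ, Z))))))))
  step 18: S(S(S(S(S(add(S(add(SZ, Z)), mul(Z, add(SSZ, Z))))))))
  step 19: S(S(S(S(S(S(add(add(SZ, Z), mul(Z, add(SSZ, Z)))))))))
  step 20: S(S(S(S(S(S(add(S(add(Z, Z)), mul(Z, add(SSZ, Z)))))))))
  step 21: S(S(S(S(S(S(S(add(add(Z, Z), mul(Z, add(SSZ, Z))))))))))
  step 22: S(S(S(S(S(S(S(add(Z, mul(Z, add(SSZ, Z))))))))))
  step 23: S(S(S(S(S(S(S(mul(Z, add(SSZ, Z)))))))))
  step 24: S^7(Z)

Answer: SAME — A ⇓ S^7(Z), B ⇓ S^7(Z)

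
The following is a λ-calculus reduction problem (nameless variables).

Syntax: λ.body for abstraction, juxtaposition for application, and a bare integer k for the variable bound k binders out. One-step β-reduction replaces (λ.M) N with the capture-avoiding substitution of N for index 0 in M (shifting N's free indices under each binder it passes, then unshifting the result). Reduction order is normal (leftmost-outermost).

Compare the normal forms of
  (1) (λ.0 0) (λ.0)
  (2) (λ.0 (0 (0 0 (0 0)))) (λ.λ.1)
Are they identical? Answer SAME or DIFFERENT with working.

Term A:
  start: (λ.0 0) (λ.0)
  →1  (λ.0) (λ.0)
  →2  λ.0

Term B:
  start: (λ.0 (0 (0 0 (0 0)))) (λ.λ.1)
  →1  (λ.λ.1) ((λ.λ.1) ((λ.λ.1) (λ.λ.1) ((λ.λ.1) (λ.λ.1))))
  →2  λ.(λ.λ.1) ((λ.λ.1) (λ.λ.1) ((λ.λ.1) (λ.λ.1)))
  →3  λ.λ.(λ.λ.1) (λ.λ.1) ((λ.λ.1) (λ.λ.1))
  →4  λ.λ.(λ.λ.λ.1) ((λ.λ.1) (λ.λ.1))
  →5  λ.λ.λ.λ.1

Answer: DIFFERENT — A ⇓ λ.0, B ⇓ λ.λ.λ.λ.1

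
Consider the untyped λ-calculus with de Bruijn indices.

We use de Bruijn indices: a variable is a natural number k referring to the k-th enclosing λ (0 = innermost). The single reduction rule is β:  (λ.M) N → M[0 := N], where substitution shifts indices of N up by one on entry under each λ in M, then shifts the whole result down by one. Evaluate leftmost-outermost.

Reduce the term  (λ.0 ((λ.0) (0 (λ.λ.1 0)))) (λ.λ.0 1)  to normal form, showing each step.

Answer: normal form = λ.0 (λ.0 (λ.λ.1 0))  (in 4 steps)

Derivation:
  start: (λ.0 ((λ.0) (0 (λ.λ.1 0)))) (λ.λ.0 1)
  [1] (λ.λ.0 1) ((λ.0) ((λ.λ.0 1) (λ.λ.1 0)))
  [2] λ.0 ((λ.0) ((λ.λ.0 1) (λ.λ.1 0)))
  [3] λ.0 ((λ.λ.0 1) (λ.λ.1 0))
  [4] λ.0 (λ.0 (λ.λ.1 0))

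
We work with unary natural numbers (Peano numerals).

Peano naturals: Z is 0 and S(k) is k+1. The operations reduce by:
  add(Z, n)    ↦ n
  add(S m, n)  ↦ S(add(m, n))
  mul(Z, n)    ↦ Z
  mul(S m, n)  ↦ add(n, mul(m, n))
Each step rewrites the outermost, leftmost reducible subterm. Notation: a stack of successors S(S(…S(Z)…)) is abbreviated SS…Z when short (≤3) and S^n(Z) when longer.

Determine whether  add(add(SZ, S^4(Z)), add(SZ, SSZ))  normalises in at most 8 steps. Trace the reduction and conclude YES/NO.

Answer: NO — after 8 steps the term is S(S(S(S(S(add(SZ, SSZ)))))), not yet normal

Working:
  start: add(add(SZ, S^4(Z)), add(SZ, SSZ))
  step 1: add(S(add(Z, S^4(Z))), add(SZ, SSZ))
  step 2: S(add(add(Z, S^4(Z)), add(SZ, SSZ)))
  step 3: S(add(S^4(Z), add(SZ, SSZ)))
  step 4: S(S(add(SSSZ, add(SZ, SSZ))))
  step 5: S(S(S(add(SSZ, add(SZ, SSZ)))))
  step 6: S(S(S(S(add(SZ, add(SZ, SSZ))))))
  step 7: S(S(S(S(S(add(Z, add(SZ, SSZ)))))))
  step 8: S(S(S(S(S(add(SZ, SSZ))))))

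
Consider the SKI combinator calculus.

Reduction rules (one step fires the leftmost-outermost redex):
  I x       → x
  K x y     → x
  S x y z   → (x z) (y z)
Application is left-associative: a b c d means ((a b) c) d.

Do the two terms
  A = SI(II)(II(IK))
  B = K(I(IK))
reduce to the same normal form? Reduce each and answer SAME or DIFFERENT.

Answer: SAME — A ⇓ KK, B ⇓ KK

Working:
Term A:
  start: SI(II)(II(IK))
  →1  I(II(IK))(II(II(IK)))
  →2  II(IK)(II(II(IK)))
  →3  I(IK)(II(II(IK)))
  →4  IK(II(II(IK)))
  →5  K(II(II(IK)))
  →6  K(I(II(IK)))
  →7  K(II(IK))
  →8  K(I(IK))
  →9  K(IK)
  →10  KK

Term B:
  start: K(I(IK))
  →1  K(IK)
  →2  KK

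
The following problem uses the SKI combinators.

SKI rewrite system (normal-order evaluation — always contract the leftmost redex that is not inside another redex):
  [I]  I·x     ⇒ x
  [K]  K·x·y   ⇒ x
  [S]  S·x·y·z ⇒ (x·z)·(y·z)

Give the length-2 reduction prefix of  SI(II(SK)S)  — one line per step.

  start: SI(II(SK)S)
  →1  SI(I(SK)S)
  →2  SI(SKS)

Answer: after 2 steps: SI(SKS)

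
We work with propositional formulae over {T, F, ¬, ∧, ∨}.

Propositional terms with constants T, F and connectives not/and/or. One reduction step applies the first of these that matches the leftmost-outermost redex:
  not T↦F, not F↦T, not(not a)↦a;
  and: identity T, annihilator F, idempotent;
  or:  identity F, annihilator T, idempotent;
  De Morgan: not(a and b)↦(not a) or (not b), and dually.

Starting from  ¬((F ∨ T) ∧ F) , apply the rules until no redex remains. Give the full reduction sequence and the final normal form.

Answer: normal form = T  (in 7 steps)

Reduction:
  start: ¬((F ∨ T) ∧ F)
  step 1: ¬(F ∨ T) ∨ ¬F
  step 2: (¬F ∧ ¬T) ∨ ¬F
  step 3: (T ∧ ¬T) ∨ ¬F
  step 4: ¬T ∨ ¬F
  step 5: F ∨ ¬F
  step 6: ¬F
  step 7: T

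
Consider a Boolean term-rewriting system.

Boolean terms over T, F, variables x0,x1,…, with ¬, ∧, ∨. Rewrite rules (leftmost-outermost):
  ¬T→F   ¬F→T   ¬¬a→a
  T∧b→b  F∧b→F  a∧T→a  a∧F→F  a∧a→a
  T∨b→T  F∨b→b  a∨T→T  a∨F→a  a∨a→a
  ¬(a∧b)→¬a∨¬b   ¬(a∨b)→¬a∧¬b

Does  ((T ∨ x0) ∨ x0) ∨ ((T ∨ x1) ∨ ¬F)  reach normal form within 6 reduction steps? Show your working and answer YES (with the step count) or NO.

Answer: YES — reaches normal form T in 3 ≤ 6 steps

Working:
  start: ((T ∨ x0) ∨ x0) ∨ ((T ∨ x1) ∨ ¬F)
  [1] (T ∨ x0) ∨ ((T ∨ x1) ∨ ¬F)
  [2] T ∨ ((T ∨ x1) ∨ ¬F)
  [3] T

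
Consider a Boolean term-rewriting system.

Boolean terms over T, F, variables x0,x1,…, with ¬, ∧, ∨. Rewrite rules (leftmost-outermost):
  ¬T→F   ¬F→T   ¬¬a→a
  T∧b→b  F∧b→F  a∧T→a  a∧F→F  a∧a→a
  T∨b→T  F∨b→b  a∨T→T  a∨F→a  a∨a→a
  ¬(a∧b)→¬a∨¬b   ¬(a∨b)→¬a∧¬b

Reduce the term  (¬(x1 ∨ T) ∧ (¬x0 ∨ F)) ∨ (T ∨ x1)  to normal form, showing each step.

  start: (¬(x1 ∨ T) ∧ (¬x0 ∨ F)) ∨ (T ∨ x1)
  step 1: ((¬x1 ∧ ¬T) ∧ (¬x0 ∨ F)) ∨ (T ∨ x1)
  step 2: ((¬x1 ∧ F) ∧ (¬x0 ∨ F)) ∨ (T ∨ x1)
  step 3: (F ∧ (¬x0 ∨ F)) ∨ (T ∨ x1)
  step 4: F ∨ (T ∨ x1)
  step 5: T ∨ x1
  step 6: T

Answer: normal form = T  (in 6 steps)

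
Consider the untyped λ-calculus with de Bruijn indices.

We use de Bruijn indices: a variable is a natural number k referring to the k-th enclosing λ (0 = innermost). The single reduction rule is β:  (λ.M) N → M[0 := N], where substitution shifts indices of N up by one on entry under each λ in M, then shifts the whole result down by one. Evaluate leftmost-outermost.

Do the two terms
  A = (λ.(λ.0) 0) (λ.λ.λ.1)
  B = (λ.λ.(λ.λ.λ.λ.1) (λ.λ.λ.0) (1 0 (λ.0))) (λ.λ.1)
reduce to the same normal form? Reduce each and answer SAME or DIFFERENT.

Term A:
  start: (λ.(λ.0) 0) (λ.λ.λ.1)
  [1] (λ.0) (λ.λ.λ.1)
  [2] λ.λ.λ.1

Term B:
  start: (λ.λ.(λ.λ.λ.λ.1) (λ.λ.λ.0) (1 0 (λ.0))) (λ.λ.1)
  [1] λ.(λ.λ.λ.λ.1) (λ.λ.λ.0) ((λ.λ.1) 0 (λ.0))
  [2] λ.(λ.λ.λ.1) ((λ.λ.1) 0 (λ.0))
  [3] λ.λ.λ.1

Answer: SAME — A ⇓ λ.λ.λ.1, B ⇓ λ.λ.λ.1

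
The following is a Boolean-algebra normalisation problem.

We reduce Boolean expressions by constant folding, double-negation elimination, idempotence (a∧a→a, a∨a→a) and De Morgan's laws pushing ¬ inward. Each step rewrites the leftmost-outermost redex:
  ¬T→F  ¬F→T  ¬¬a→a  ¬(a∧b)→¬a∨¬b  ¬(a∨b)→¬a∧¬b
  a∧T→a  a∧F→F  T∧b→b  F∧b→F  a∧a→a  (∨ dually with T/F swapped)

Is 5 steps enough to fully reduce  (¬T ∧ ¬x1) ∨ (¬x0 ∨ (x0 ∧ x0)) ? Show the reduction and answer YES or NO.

Answer: YES — reaches normal form ¬x0 ∨ x0 in 4 ≤ 5 steps

Reduction:
  start: (¬T ∧ ¬x1) ∨ (¬x0 ∨ (x0 ∧ x0))
  →1  (F ∧ ¬x1) ∨ (¬x0 ∨ (x0 ∧ x0))
  →2  F ∨ (¬x0 ∨ (x0 ∧ x0))
  →3  ¬x0 ∨ (x0 ∧ x0)
  →4  ¬x0 ∨ x0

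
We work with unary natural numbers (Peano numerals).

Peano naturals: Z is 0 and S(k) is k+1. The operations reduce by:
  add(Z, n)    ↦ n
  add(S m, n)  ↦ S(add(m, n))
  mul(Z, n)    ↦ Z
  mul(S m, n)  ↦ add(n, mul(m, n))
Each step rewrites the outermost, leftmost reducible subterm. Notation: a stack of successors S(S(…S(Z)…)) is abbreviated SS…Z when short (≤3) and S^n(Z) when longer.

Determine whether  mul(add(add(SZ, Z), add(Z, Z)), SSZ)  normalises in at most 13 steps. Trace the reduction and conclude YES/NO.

  start: mul(add(add(SZ, Z), add(Z, Z)), SSZ)
  step 1: mul(add(S(add(Z, Z)), add(Z, Z)), SSZ)
  step 2: mul(S(add(add(Z, Z), add(Z, Z))), SSZ)
  step 3: add(SSZ, mul(add(add(Z, Z), add(Z, Z)), SSZ))
  step 4: S(add(SZ, mul(add(add(Z, Z), add(Z, Z)), SSZ)))
  step 5: S(S(add(Z, mul(add(add(Z, Z), add(Z, Z)), SSZ))))
  step 6: S(S(mul(add(add(Z, Z), add(Z, Z)), SSZ)))
  step 7: S(S(mul(add(Z, add(Z, Z)), SSZ)))
  step 8: S(S(mul(add(Z, Z), SSZ)))
  step 9: S(S(mul(Z, SSZ)))
  step 10: SSZ

Answer: YES — reaches normal form SSZ in 10 ≤ 13 steps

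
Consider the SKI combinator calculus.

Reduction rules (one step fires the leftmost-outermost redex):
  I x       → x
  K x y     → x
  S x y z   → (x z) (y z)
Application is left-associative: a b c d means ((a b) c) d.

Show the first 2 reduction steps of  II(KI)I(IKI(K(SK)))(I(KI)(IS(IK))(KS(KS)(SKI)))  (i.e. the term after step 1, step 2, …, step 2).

Answer: after 2 steps: KII(IKI(K(SK)))(I(KI)(IS(IK))(KS(KS)(SKI)))

Working:
  start: II(KI)I(IKI(K(SK)))(I(KI)(IS(IK))(KS(KS)(SKI)))
  [1] I(KI)I(IKI(K(SK)))(I(KI)(IS(IK))(KS(KS)(SKI)))
  [2] KII(IKI(K(SK)))(I(KI)(IS(IK))(KS(KS)(SKI)))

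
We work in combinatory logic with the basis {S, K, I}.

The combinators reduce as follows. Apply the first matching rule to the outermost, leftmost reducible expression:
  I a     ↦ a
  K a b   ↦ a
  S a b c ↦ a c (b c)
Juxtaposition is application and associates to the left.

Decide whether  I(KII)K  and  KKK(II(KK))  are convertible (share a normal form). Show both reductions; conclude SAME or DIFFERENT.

Term A:
  start: I(KII)K
  →1  KIIK
  →2  IK
  →3  K

Term B:
  start: KKK(II(KK))
  →1  K(II(KK))
  →2  K(I(KK))
  →3  K(KK)

Answer: DIFFERENT — A ⇓ K, B ⇓ K(KK)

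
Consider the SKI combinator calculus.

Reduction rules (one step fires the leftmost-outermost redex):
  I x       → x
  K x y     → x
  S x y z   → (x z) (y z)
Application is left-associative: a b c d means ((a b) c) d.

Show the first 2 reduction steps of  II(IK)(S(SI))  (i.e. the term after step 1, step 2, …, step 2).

Answer: after 2 steps: IK(S(SI))

Working:
  start: II(IK)(S(SI))
  [1] I(IK)(S(SI))
  [2] IK(S(SI))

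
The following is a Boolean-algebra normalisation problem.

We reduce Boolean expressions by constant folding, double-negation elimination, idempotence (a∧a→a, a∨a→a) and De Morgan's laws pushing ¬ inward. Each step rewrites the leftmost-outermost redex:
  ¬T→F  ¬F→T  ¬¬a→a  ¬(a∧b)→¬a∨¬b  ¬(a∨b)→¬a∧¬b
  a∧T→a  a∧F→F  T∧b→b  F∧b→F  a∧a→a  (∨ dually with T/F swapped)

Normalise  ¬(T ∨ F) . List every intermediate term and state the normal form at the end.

  start: ¬(T ∨ F)
  →1  ¬T ∧ ¬F
  →2  F ∧ ¬F
  →3  F

Answer: normal form = F  (in 3 steps)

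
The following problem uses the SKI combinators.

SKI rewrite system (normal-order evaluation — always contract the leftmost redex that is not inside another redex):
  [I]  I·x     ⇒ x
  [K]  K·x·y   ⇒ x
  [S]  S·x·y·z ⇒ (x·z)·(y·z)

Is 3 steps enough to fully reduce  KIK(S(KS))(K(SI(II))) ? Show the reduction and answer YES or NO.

Answer: YES — reaches normal form S(KS)(K(SII)) in 3 ≤ 3 steps

Derivation:
  start: KIK(S(KS))(K(SI(II)))
  [1] I(S(KS))(K(SI(II)))
  [2] S(KS)(K(SI(II)))
  [3] S(KS)(K(SII))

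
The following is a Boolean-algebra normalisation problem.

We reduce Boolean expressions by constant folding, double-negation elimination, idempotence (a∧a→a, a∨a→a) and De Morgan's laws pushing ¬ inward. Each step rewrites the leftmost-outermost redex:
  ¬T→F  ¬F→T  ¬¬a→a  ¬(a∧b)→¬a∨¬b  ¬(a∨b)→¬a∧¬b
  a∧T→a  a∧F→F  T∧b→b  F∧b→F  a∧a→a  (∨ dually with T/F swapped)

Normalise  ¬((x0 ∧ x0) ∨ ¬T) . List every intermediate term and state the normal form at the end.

Answer: normal form = ¬x0  (in 5 steps)

Working:
  start: ¬((x0 ∧ x0) ∨ ¬T)
  [1] ¬(x0 ∧ x0) ∧ ¬¬T
  [2] (¬x0 ∨ ¬x0) ∧ ¬¬T
  [3] ¬x0 ∧ ¬¬T
  [4] ¬x0 ∧ T
  [5] ¬x0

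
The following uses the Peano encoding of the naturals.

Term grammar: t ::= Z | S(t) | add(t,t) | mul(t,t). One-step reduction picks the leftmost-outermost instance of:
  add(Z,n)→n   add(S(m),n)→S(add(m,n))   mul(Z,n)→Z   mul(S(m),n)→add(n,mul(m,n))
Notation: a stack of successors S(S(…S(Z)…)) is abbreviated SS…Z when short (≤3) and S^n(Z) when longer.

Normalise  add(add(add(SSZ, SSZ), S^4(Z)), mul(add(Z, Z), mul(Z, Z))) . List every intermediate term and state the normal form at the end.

  start: add(add(add(SSZ, SSZ), S^4(Z)), mul(add(Z, Z), mul(Z, Z)))
  →1  add(add(S(add(SZ, SSZ)), S^4(Z)), mul(add(Z, Z), mul(Z, Z)))
  →2  add(S(add(add(SZ, SSZ), S^4(Z))), mul(add(Z, Z), mul(Z, Z)))
  →3  S(add(add(add(SZ, SSZ), S^4(Z)), mul(add(Z, Z), mul(Z, Z))))
  →4  S(add(add(S(add(Z, SSZ)), S^4(Z)), mul(add(Z, Z), mul(Z, Z))))
  →5  S(add(S(add(add(Z, SSZ), S^4(Z))), mul(add(Z, Z), mul(Z, Z))))
  →6  S(S(add(add(add(Z, SSZ), S^4(Z)), mul(add(Z, Z), mul(Z, Z)))))
  →7  S(S(add(add(SSZ, S^4(Z)), mul(add(Z, Z), mul(Z, Z)))))
  →8  S(S(add(S(add(SZ, S^4(Z))), mul(add(Z, Z), mul(Z, Z)))))
  →9  S(S(S(add(add(SZ, S^4(Z)), mul(add(Z, Z), mul(Z, Z))))))
  →10  S(S(S(add(S(add(Z, S^4(Z))), mul(add(Z, Z), mul(Z, Z))))))
  →11  S(S(S(S(add(add(Z, S^4(Z)), mul(add(Z, Z), mul(Z, Z)))))))
  →12  S(S(S(S(add(S^4(Z), mul(add(Z, Z), mul(Z, Z)))))))
  →13  S(S(S(S(S(add(SSSZ, mul(add(Z, Z), mul(Z, Z))))))))
  →14  S(S(S(S(S(S(add(SSZ, mul(add(Z, Z), mul(Z, Z)))))))))
  →15  S(S(S(S(S(S(S(add(SZ, mul(add(Z, Z), mul(Z, Z))))))))))
  →16  S(S(S(S(S(S(S(S(add(Z, mul(add(Z, Z), mul(Z, Z)))))))))))
  →17  S(S(S(S(S(S(S(S(mul(add(Z, Z), mul(Z, Z))))))))))
  →18  S(S(S(S(S(S(S(S(mul(Z, mul(Z, Z))))))))))
  →19  S^8(Z)

Answer: normal form = S^8(Z)  (in 19 steps)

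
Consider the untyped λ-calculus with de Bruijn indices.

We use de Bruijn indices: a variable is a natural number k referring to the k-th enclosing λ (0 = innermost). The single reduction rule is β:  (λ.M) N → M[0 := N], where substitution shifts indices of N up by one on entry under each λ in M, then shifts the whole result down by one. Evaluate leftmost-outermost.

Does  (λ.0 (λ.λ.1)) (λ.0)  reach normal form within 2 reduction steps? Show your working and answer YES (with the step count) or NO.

  start: (λ.0 (λ.λ.1)) (λ.0)
  →1  (λ.0) (λ.λ.1)
  →2  λ.λ.1

Answer: YES — reaches normal form λ.λ.1 in 2 ≤ 2 steps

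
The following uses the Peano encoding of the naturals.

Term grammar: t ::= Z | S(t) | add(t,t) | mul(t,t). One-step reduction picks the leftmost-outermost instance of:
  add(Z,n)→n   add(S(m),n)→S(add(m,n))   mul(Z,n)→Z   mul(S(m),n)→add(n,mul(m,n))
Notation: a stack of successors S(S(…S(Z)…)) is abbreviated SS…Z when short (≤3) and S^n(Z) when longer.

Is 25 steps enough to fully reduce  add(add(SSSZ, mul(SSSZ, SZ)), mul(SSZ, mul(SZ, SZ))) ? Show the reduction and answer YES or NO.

  start: add(add(SSSZ, mul(SSSZ, SZ)), mul(SSZ, mul(SZ, SZ)))
  step 1: add(S(add(SSZ, mul(SSSZ, SZ))), mul(SSZ, mul(SZ, SZ)))
  step 2: S(add(add(SSZ, mul(SSSZ, SZ)), mul(SSZ, mul(SZ, SZ))))
  step 3: S(add(S(add(SZ, mul(SSSZ, SZ))), mul(SSZ, mul(SZ, SZ))))
  step 4: S(S(add(add(SZ, mul(SSSZ, SZ)), mul(SSZ, mul(SZ, SZ)))))
  step 5: S(S(add(S(add(Z, mul(SSSZ, SZ))), mul(SSZ, mul(SZ, SZ)))))
  step 6: S(S(S(add(add(Z, mul(SSSZ, SZ)), mul(SSZ, mul(SZ, SZ))))))
  step 7: S(S(S(add(mul(SSSZ, SZ), mul(SSZ, mul(SZ, SZ))))))
  step 8: S(S(S(add(add(SZ, mul(SSZ, SZ)), mul(SSZ, mul(SZ, SZ))))))
  step 9: S(S(S(add(S(add(Z, mul(SSZ, SZ))), mul(SSZ, mul(SZ, SZ))))))
  step 10: S(S(S(S(add(add(Z, mul(SSZ, SZ)), mul(SSZ, mul(SZ, SZ)))))))
  step 11: S(S(S(S(add(mul(SSZ, SZ), mul(SSZ, mul(SZ, SZ)))))))
  step 12: S(S(S(S(add(add(SZ, mul(SZ, SZ)), mul(SSZ, mul(SZ, SZ)))))))
  step 13: S(S(S(S(add(S(add(Z, mul(SZ, SZ))), mul(SSZ, mul(SZ, SZ)))))))
  step 14: S(S(S(S(S(add(add(Z, mul(SZ, SZ)), mul(SSZ, mul(SZ, SZ))))))))
  step 15: S(S(S(S(S(add(mul(SZ, SZ), mul(SSZ, mul(SZ, SZ))))))))
  step 16: S(S(S(S(S(add(add(SZ, mul(Z, SZ)), mul(SSZ, mul(SZ, SZ))))))))
  step 17: S(S(S(S(S(add(S(add(Z, mul(Z, SZ))), mul(SSZ, mul(SZ, SZ))))))))
  step 18: S(S(S(S(S(S(add(add(Z, mul(Z, SZ)), mul(SSZ, mul(SZ, SZ)))))))))
  step 19: S(S(S(S(S(S(add(mul(Z, SZ), mul(SSZ, mul(SZ, SZ)))))))))
  step 20: S(S(S(S(S(S(add(Z, mul(SSZ, mul(SZ, SZ)))))))))
  step 21: S(S(S(S(S(S(mul(SSZ, mul(SZ, SZ))))))))
  step 22: S(S(S(S(S(S(add(mul(SZ, SZ), mul(SZ, mul(SZ, SZ)))))))))
  step 23: S(S(S(S(S(S(add(add(SZ, mul(Z, SZ)), mul(SZ, mul(SZ, SZ)))))))))
  step 24: S(S(S(S(S(S(add(S(add(Z, mul(Z, SZ))), mul(SZ, mul(SZ, SZ)))))))))
  step 25: S(S(S(S(S(S(S(add(add(Z, mul(Z, SZ)), mul(SZ, mul(SZ, SZ))))))))))

Answer: NO — after 25 steps the term is S(S(S(S(S(S(S(add(add(Z, mul(Z, SZ)), mul(SZ, mul(SZ, SZ)))))))))), not yet normal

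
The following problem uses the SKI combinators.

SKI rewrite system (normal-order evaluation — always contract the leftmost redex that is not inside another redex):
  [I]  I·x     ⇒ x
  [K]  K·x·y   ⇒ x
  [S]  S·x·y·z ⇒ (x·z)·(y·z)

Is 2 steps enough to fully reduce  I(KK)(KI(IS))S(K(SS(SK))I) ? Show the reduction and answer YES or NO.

Answer: NO — after 2 steps the term is KS(K(SS(SK))I), not yet normal

Reduction:
  start: I(KK)(KI(IS))S(K(SS(SK))I)
  [1] KK(KI(IS))S(K(SS(SK))I)
  [2] KS(K(SS(SK))I)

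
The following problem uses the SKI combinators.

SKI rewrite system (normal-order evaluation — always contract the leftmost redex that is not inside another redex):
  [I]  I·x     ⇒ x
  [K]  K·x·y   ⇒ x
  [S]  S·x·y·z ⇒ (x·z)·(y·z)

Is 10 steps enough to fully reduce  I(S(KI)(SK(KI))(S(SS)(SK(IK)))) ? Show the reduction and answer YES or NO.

  start: I(S(KI)(SK(KI))(S(SS)(SK(IK))))
  step 1: S(KI)(SK(KI))(S(SS)(SK(IK)))
  step 2: KI(S(SS)(SK(IK)))(SK(KI)(S(SS)(SK(IK))))
  step 3: I(SK(KI)(S(SS)(SK(IK))))
  step 4: SK(KI)(S(SS)(SK(IK)))
  step 5: K(S(SS)(SK(IK)))(KI(S(SS)(SK(IK))))
  step 6: S(SS)(SK(IK))
  step 7: S(SS)(SKK)

Answer: YES — reaches normal form S(SS)(SKK) in 7 ≤ 10 steps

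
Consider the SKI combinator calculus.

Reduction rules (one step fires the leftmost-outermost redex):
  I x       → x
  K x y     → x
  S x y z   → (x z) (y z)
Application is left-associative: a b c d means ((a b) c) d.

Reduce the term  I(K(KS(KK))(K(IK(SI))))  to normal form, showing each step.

  start: I(K(KS(KK))(K(IK(SI))))
  →1  K(KS(KK))(K(IK(SI)))
  →2  KS(KK)
  →3  S

Answer: normal form = S  (in 3 steps)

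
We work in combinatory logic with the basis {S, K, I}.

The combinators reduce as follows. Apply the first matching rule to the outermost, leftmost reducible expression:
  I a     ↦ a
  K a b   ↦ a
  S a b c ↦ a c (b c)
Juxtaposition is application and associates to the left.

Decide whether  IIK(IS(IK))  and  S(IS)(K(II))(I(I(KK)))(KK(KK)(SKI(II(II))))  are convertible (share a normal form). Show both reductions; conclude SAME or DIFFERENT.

Answer: DIFFERENT — A ⇓ K(SK), B ⇓ K(KI)

Working:
Term A:
  start: IIK(IS(IK))
  step 1: IK(IS(IK))
  step 2: K(IS(IK))
  step 3: K(S(IK))
  step 4: K(SK)

Term B:
  start: S(IS)(K(II))(I(I(KK)))(KK(KK)(SKI(II(II))))
  step 1: IS(I(I(KK)))(K(II)(I(I(KK))))(KK(KK)(SKI(II(II))))
  step 2: S(I(I(KK)))(K(II)(I(I(KK))))(KK(KK)(SKI(II(II))))
  step 3: I(I(KK))(KK(KK)(SKI(II(II))))(K(II)(I(I(KK)))(KK(KK)(SKI(II(II)))))
  step 4: I(KK)(KK(KK)(SKI(II(II))))(K(II)(I(I(KK)))(KK(KK)(SKI(II(II)))))
  step 5: KK(KK(KK)(SKI(II(II))))(K(II)(I(I(KK)))(KK(KK)(SKI(II(II)))))
  step 6: K(K(II)(I(I(KK)))(KK(KK)(SKI(II(II)))))
  step 7: K(II(KK(KK)(SKI(II(II)))))
  step 8: K(I(KK(KK)(SKI(II(II)))))
  step 9: K(KK(KK)(SKI(II(II))))
  step 10: K(K(SKI(II(II))))
  step 11: K(K(K(II(II))(I(II(II)))))
  step 12: K(K(II(II)))
  step 13: K(K(I(II)))
  step 14: K(K(II))
  step 15: K(KI)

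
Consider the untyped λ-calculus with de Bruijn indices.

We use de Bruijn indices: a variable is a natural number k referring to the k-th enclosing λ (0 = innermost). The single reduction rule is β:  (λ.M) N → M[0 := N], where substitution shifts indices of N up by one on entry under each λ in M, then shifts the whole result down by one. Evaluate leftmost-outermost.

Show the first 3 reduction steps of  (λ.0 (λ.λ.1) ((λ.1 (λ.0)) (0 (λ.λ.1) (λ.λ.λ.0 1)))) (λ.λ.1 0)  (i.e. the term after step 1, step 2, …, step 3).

  start: (λ.0 (λ.λ.1) ((λ.1 (λ.0)) (0 (λ.λ.1) (λ.λ.λ.0 1)))) (λ.λ.1 0)
  [1] (λ.λ.1 0) (λ.λ.1) ((λ.(λ.λ.1 0) (λ.0)) ((λ.λ.1 0) (λ.λ.1) (λ.λ.λ.0 1)))
  [2] (λ.(λ.λ.1) 0) ((λ.(λ.λ.1 0) (λ.0)) ((λ.λ.1 0) (λ.λ.1) (λ.λ.λ.0 1)))
  [3] (λ.λ.1) ((λ.(λ.λ.1 0) (λ.0)) ((λ.λ.1 0) (λ.λ.1) (λ.λ.λ.0 1)))

Answer: after 3 steps: (λ.λ.1) ((λ.(λ.λ.1 0) (λ.0)) ((λ.λ.1 0) (λ.λ.1) (λ.λ.λ.0 1)))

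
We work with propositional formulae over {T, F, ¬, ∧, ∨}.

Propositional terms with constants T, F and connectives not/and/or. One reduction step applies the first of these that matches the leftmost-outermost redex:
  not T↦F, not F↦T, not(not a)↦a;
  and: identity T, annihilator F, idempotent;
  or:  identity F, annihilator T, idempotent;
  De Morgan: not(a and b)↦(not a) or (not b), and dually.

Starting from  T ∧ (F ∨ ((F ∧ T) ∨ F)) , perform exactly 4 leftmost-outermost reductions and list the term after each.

Answer: after 4 steps: F

Working:
  start: T ∧ (F ∨ ((F ∧ T) ∨ F))
  [1] F ∨ ((F ∧ T) ∨ F)
  [2] (F ∧ T) ∨ F
  [3] F ∧ T
  [4] F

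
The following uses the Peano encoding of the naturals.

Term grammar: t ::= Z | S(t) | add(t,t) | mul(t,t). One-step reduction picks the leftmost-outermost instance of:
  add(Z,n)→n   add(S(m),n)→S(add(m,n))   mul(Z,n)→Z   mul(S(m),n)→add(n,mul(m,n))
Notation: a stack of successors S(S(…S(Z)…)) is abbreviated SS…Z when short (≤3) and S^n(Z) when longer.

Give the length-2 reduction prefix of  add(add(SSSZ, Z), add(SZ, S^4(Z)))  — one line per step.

Answer: after 2 steps: S(add(add(SSZ, Z), add(SZ, S^4(Z))))

Working:
  start: add(add(SSSZ, Z), add(SZ, S^4(Z)))
  [1] add(S(add(SSZ, Z)), add(SZ, S^4(Z)))
  [2] S(add(add(SSZ, Z), add(SZ, S^4(Z))))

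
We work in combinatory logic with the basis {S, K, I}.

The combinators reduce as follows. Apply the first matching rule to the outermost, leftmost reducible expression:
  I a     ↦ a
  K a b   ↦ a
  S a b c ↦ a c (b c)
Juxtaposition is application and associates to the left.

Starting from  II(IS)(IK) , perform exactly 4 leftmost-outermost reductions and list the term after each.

Answer: after 4 steps: SK

Working:
  start: II(IS)(IK)
  step 1: I(IS)(IK)
  step 2: IS(IK)
  step 3: S(IK)
  step 4: SK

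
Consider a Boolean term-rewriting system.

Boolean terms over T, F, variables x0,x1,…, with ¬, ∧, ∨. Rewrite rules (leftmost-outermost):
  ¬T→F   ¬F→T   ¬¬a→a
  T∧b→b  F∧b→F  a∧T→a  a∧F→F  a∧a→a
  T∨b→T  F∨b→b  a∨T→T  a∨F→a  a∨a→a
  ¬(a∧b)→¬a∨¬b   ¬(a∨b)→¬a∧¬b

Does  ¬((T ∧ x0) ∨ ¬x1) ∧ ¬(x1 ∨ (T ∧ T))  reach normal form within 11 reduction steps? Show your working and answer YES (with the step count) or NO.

Answer: YES — reaches normal form F in 11 ≤ 11 steps

Reduction:
  start: ¬((T ∧ x0) ∨ ¬x1) ∧ ¬(x1 ∨ (T ∧ T))
  →1  (¬(T ∧ x0) ∧ ¬¬x1) ∧ ¬(x1 ∨ (T ∧ T))
  →2  ((¬T ∨ ¬x0) ∧ ¬¬x1) ∧ ¬(x1 ∨ (T ∧ T))
  →3  ((F ∨ ¬x0) ∧ ¬¬x1) ∧ ¬(x1 ∨ (T ∧ T))
  →4  (¬x0 ∧ ¬¬x1) ∧ ¬(x1 ∨ (T ∧ T))
  →5  (¬x0 ∧ x1) ∧ ¬(x1 ∨ (T ∧ T))
  →6  (¬x0 ∧ x1) ∧ (¬x1 ∧ ¬(T ∧ T))
  →7  (¬x0 ∧ x1) ∧ (¬x1 ∧ (¬T ∨ ¬T))
  →8  (¬x0 ∧ x1) ∧ (¬x1 ∧ ¬T)
  →9  (¬x0 ∧ x1) ∧ (¬x1 ∧ F)
  →10  (¬x0 ∧ x1) ∧ F
  →11  F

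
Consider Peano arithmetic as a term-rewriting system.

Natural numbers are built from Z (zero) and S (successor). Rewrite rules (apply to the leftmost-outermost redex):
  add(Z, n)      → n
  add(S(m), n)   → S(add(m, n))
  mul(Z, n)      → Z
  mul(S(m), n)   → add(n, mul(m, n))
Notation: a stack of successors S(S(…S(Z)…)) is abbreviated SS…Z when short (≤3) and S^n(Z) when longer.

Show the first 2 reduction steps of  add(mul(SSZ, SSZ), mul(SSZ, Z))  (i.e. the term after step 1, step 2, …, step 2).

Answer: after 2 steps: add(S(add(SZ, mul(SZ, SSZ))), mul(SSZ, Z))

Derivation:
  start: add(mul(SSZ, SSZ), mul(SSZ, Z))
  →1  add(add(SSZ, mul(SZ, SSZ)), mul(SSZ, Z))
  →2  add(S(add(SZ, mul(SZ, SSZ))), mul(SSZ, Z))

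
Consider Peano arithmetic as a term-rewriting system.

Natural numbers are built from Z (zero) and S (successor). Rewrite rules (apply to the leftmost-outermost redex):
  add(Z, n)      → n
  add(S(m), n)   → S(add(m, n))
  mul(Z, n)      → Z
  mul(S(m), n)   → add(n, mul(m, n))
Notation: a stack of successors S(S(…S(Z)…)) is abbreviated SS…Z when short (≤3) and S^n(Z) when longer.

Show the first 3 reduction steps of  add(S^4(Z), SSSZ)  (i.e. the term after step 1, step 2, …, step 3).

  start: add(S^4(Z), SSSZ)
  [1] S(add(SSSZ, SSSZ))
  [2] S(S(add(SSZ, SSSZ)))
  [3] S(S(S(add(SZ, SSSZ))))

Answer: after 3 steps: S(S(S(add(SZ, SSSZ))))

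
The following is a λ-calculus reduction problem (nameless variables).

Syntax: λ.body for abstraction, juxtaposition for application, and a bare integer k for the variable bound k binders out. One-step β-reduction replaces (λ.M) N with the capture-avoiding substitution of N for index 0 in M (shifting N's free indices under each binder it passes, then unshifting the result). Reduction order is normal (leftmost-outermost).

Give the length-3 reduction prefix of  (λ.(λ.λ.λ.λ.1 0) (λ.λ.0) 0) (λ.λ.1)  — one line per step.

  start: (λ.(λ.λ.λ.λ.1 0) (λ.λ.0) 0) (λ.λ.1)
  step 1: (λ.λ.λ.λ.1 0) (λ.λ.0) (λ.λ.1)
  step 2: (λ.λ.λ.1 0) (λ.λ.1)
  step 3: λ.λ.1 0

Answer: after 3 steps: λ.λ.1 0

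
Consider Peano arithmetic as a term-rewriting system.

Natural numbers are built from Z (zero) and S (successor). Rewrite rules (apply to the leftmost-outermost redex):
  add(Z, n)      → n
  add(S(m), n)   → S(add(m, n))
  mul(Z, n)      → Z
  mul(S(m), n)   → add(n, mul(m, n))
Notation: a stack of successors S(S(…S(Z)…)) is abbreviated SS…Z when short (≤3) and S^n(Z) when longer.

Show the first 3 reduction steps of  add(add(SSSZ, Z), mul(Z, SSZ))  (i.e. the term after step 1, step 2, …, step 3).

  start: add(add(SSSZ, Z), mul(Z, SSZ))
  →1  add(S(add(SSZ, Z)), mul(Z, SSZ))
  →2  S(add(add(SSZ, Z), mul(Z, SSZ)))
  →3  S(add(S(add(SZ, Z)), mul(Z, SSZ)))

Answer: after 3 steps: S(add(S(add(SZ, Z)), mul(Z, SSZ)))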